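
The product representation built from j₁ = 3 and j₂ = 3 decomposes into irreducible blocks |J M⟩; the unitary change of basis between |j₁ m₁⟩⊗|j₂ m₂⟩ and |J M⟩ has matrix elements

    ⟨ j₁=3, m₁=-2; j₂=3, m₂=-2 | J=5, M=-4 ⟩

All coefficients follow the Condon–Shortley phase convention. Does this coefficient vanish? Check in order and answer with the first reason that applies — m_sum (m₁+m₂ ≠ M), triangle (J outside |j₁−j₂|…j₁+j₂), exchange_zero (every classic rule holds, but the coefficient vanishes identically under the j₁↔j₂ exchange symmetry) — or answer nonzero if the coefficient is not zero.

m-sum: m₁+m₂ = -2+(-2) = -4, M = -4  ✓
triangle: |j₁−j₂| = 0 ≤ J = 5 ≤ j₁+j₂ = 6  ✓
exchange: j₁=j₂ and m₁=m₂, and (−1)^(j₁+j₂−J) = (−1)^1 = −1 forces ⟨j₁m₁;j₂m₂|JM⟩ = −⟨j₂m₂;j₁m₁|JM⟩ = −⟨j₁m₁;j₂m₂|JM⟩ ⇒ the coefficient vanishes identically
Racah sum check: Σ_k collapses to 0 ⇒ CG = 0

exchange_zero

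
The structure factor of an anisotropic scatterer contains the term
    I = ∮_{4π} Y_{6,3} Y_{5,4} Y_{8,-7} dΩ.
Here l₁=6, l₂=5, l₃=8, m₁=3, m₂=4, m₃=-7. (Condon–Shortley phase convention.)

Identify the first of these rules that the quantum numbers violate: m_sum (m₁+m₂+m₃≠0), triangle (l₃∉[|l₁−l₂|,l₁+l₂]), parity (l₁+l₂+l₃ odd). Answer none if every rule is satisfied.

azimuthal sum: 3 + 4 − 7 = 0  ✓
1 ≤ 8 ≤ 11 (triangle on l)  ✓
L = 6 + 5 + 8 = 19 (odd)  ✗

parity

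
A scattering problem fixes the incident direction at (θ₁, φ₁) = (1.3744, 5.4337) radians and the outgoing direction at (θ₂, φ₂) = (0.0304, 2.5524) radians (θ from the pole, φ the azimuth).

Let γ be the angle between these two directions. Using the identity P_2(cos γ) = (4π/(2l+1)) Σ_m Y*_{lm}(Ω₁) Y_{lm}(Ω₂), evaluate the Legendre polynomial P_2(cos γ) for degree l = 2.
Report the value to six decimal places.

-0.458547

Expand P_2 via completeness: Σ_{m} conj(Y_{2,m}) at Ω₁ times Y_{2,m} at Ω₂ —
  m=-2: (-0.04749 - 0.36852j) × (0.00014 + 0.00033j) = 0.00012 - 0.00007j  (running Σ = 0.00012 - 0.00007j)
  m=-1: (0.09764 - 0.11103j) × (-0.01951 - 0.01304j) = -0.00335 + 0.00089j  (running Σ = -0.00324 + 0.00083j)
  m=0: (-0.27936 + 0.00000j) × (0.62991 + 0.00000j) = -0.17597 + 0.00000j  (running Σ = -0.17921 + 0.00083j)
  m=1: (-0.09764 - 0.11103j) × (0.01951 - 0.01304j) = -0.00335 - 0.00089j  (running Σ = -0.18256 - 0.00007j)
  m=2: (-0.04749 + 0.36852j) × (0.00014 - 0.00033j) = 0.00012 + 0.00007j  (running Σ = -0.18245 + 0.00000j)
Total Σ_m = -0.18245 + 0.00000j. Multiply by 2.513274: -0.45855 + 0.00000j. P_2(cos γ) = -0.458547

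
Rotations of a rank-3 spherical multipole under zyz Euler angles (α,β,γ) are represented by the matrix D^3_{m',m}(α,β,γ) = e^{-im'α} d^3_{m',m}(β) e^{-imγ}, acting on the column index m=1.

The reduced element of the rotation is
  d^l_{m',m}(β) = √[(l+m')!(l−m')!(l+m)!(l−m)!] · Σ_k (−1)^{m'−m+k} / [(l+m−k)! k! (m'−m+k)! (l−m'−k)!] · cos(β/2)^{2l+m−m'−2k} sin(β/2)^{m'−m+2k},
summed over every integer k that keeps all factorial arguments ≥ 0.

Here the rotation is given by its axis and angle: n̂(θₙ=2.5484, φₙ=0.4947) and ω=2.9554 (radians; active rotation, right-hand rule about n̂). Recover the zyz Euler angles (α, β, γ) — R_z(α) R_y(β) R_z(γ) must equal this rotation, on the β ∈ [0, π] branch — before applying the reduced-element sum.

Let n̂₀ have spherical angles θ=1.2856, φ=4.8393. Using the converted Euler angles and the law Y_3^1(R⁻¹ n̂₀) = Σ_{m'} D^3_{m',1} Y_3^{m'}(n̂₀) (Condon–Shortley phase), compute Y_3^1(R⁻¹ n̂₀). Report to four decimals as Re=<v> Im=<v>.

Axis–angle → zyz. n̂ = (sinθₙcosφₙ, sinθₙsinφₙ, cosθₙ) = (+0.491992, +0.265400, -0.829160), ω = 2.9554.
R = I cosω + sinω [n̂]ₓ + (1−cosω) n̂n̂ᵀ gives
  R = [-0.502788, +0.412386, -0.759699; +0.105400, -0.843059, -0.527392; -0.857960, -0.345238, +0.380414]
β = atan2(√(R₁₃²+R₂₃²), R₃₃) = 1.180552; α = atan2(R₂₃, R₁₃) mod 2π = 3.748424; γ = atan2(R₃₂, −R₃₁) mod 2π = 5.900616
Need the full column D^3_{m',1} for m'=−3..3 at α=3.7484, β=1.1806, γ=5.9006.
cos(β/2)=0.830787, sin(β/2)=0.556590
d^3_{-3,1}: single k=4 term ⇒ +0.256548;  D = +0.151613-0.206954i
d^3_{-2,1}: k∈[3..4] ⇒ +0.625326 -0.140336 = +0.484990;  D = -0.012334+0.484833i
d^3_{-1,1}: k∈[2..4] ⇒ +0.885486 -0.529922 +0.029731 = +0.385295;  D = -0.211601-0.321989i
d^3_{0,1}: k∈[1..3] ⇒ +0.763089 -1.027515 +0.153730 = -0.110696;  D = -0.102694-0.041323i
d^3_{1,1}: k∈[0..2] ⇒ +0.328805 -1.180648 +0.397442 = -0.454401;  D = +0.443022-0.101053i
d^3_{2,1}: k∈[0..1] ⇒ -0.696601 +0.625326 = -0.071276;  D = -0.048045+0.052649i
d^3_{3,1}: single k=0 term ⇒ +0.571579;  D = -0.075724+0.566540i
Y_3^{m'}(θ=1.2856,φ=4.8393) and Σ D·Y over m':
  (+0.1516-0.2070i)·(-0.1370-0.3423i)  (-0.0123+0.4848i)·(-0.2563+0.0665i)  (-0.2116-0.3220i)·(-0.0237-0.1859i)  (-0.1027-0.0413i)·(-0.2734+0.0000i)  (+0.4430-0.1011i)·(+0.0237-0.1859i)  (-0.0480+0.0526i)·(-0.2563-0.0665i)  (-0.0757+0.5665i)·(+0.1370-0.3423i)
Y_3^1(R⁻¹ n̂) = +0.043644-0.081859i

Re=0.0436 Im=-0.0819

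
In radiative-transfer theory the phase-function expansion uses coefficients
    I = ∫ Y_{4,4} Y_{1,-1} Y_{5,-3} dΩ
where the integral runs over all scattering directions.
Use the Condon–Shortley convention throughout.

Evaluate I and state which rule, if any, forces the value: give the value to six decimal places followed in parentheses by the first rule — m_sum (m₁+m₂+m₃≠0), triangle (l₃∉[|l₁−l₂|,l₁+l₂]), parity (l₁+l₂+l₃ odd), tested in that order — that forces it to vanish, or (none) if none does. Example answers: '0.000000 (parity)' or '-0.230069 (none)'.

Rules hold: Σm=0, L=10 even, 3≤5≤5.
N = 9·3·11 = 297
Δ = 0!·8!·2!/11! = 1/495
Racah Σ t=0..0: t=0:+1/576 = 1/576
⇒ 3j(4 1 5; 0 0 0)² = 5/99, sgn -1
Racah Σ t=0..0: t=0:+1/80640 = 1/80640
⇒ 3j(4 1 5; 4 -1 -3)² = 1/495, sgn +1
4πI² = N·(3j₀)²·(3jₘ)² = 1/33
I = -1·√(0.030303/4π) = -0.04910640
No selection rule forces the value: the integral is nonzero (none).

-0.049106 (none)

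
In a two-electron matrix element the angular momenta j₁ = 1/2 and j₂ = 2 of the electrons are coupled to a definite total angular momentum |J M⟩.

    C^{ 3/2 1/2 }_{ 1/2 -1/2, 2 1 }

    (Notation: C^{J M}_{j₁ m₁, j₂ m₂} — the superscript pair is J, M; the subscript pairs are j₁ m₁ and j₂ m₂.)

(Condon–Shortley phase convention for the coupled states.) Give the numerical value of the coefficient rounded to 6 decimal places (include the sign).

−√(3/5) = -0.774597

triangle: 1!·0!·3!/5! = 6/120
(j±m)!: 0!·1!·3!·1!·2!·1! = 12
prefactor² = (2J+1)·Δ·N² = 12/5
  k=1: −1/(1!·0!·0!·2!·0!·1!) = -1/2
Σ = -1/2  ⇒  CG² = 12/5·(-1/2)² = 3/5
CG = −√(3/5) = -0.774597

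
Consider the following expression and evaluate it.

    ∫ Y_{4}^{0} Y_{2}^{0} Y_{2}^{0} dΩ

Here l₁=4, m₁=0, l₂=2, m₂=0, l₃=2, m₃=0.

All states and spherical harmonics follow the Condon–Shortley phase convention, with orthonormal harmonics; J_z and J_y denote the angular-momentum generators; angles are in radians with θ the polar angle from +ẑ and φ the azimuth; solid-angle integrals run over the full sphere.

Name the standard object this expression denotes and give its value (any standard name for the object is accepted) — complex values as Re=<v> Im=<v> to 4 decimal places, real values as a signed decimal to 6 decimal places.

This is a Gaunt coefficient — the integral of a triple product of spherical harmonics over the sphere.
Checks pass: Σm=0; 8 even; l₃=2∈[2,6].
(2·4+1)(2·2+1)(2·2+1) = 225
Δ: 4! 4! 0! / 9! → 1/630
sum: t=2:+1/16 = 1/16
3j²(4 2 2; 0 0 0) = Δ·Π!·Σ² = 2/35  (sign +1)
(m-triple is (0,0,0) — same symbol as above.)
combine: 4πI² = 225·2/35·2/35 = 36/49
take √, sign +1: I = 0.24179554

Gaunt coefficient, +0.241796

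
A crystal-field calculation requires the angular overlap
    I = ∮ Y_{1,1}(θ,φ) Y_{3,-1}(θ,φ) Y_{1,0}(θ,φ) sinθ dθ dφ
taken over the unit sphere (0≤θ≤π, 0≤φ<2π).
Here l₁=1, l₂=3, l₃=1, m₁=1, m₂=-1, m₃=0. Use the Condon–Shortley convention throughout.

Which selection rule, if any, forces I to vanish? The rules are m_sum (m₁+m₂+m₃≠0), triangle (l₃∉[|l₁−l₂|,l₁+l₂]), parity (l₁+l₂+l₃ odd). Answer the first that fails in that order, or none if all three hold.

azimuthal sum: 1 − 1 + 0 = 0  ✓
l₃ must lie in [2,4]; have l₃=1  ✗
L = 1 + 3 + 1 = 5 (odd)

triangle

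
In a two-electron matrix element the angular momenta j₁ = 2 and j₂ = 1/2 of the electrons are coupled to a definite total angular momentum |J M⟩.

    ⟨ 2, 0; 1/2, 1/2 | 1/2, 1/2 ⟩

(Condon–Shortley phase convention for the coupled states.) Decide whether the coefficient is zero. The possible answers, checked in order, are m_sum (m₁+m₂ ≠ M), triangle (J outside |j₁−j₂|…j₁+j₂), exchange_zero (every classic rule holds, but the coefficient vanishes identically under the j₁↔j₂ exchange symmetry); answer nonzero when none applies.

m-sum: m₁+m₂ = 0+1/2 = 1/2, M = 1/2  ✓
triangle: need |j₁−j₂| ≤ J ≤ j₁+j₂, i.e. J ∈ [3/2, 5/2]; J = 1/2 is outside ✗ ⇒ coefficient is 0

triangle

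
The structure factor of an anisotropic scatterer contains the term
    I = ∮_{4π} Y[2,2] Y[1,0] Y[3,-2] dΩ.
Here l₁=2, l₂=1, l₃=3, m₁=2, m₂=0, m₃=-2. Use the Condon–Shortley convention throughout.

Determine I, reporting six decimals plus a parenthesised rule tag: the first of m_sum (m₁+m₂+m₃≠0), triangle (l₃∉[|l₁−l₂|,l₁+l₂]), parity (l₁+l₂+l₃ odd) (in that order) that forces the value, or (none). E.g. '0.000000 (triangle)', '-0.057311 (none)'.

Checks pass: Σm=0; 6 even; l₃=3∈[1,3].
(2·2+1)(2·1+1)(2·3+1) = 105
Δ: 0! 4! 2! / 7! → 1/105
sum: t=0:+1/4 = 1/4
3j²(2 1 3; 0 0 0) = Δ·Π!·Σ² = 3/35  (sign -1)
sum: t=0:+1/24 = 1/24
3j²(2 1 3; 2 0 -2) = Δ·Π!·Σ² = 1/21  (sign -1)
combine: 4πI² = 105·3/35·1/21 = 3/7
take √, sign +1: I = 0.18467439
No selection rule forces the value: the integral is nonzero (none).

0.184674 (none)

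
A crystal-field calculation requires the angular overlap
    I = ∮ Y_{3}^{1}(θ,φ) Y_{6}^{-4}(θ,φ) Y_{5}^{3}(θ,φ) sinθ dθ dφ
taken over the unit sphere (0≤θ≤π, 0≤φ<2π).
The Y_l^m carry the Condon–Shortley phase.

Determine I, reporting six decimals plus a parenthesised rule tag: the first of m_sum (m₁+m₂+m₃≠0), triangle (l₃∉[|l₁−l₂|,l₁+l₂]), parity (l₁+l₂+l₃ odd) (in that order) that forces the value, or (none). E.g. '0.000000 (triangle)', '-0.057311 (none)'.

0.113950 (none)

Rules hold: Σm=0, L=14 even, 3≤5≤9.
N = 7·13·11 = 1001
Δ = 4!·2!·8!/15! = 1/675675
Racah Σ t=1..3: t=1:−1/8640 t=2:+1/2304 t=3:−1/8640 = 7/34560
⇒ 3j(3 6 5; 0 0 0)² = 7/429, sgn -1
Racah Σ t=0..2: t=0:+1/69120 t=1:−1/30240 t=2:+1/322560 = -1/64512
⇒ 3j(3 6 5; 1 -4 3)² = 10/1001, sgn -1
4πI² = N·(3j₀)²·(3jₘ)² = 70/429
I = +1·√(0.16317/4π) = 0.11395029
No selection rule forces the value: the integral is nonzero (none).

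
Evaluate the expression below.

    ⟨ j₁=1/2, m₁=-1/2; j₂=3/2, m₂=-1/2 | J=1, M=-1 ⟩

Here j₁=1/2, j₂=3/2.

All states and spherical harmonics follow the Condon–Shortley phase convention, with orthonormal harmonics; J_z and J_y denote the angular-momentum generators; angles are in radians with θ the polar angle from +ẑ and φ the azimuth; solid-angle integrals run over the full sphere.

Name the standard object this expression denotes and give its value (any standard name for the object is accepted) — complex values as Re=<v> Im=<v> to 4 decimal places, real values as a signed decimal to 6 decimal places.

Clebsch–Gordan coefficient, −√(1/4) ≈ -0.500000

This is a Clebsch–Gordan (vector-coupling) coefficient.
j₁+j₂−J=1  J+j₁−j₂=0  J−j₁+j₂=2  j₁+j₂+J+1=4
(j₁±m₁, j₂±m₂, J±M) = (0,1,1,2,0,2)
P² = 1
sum k=1..1:
  [1] −1/2 = -1/2
S = -1/2
C² = P²·S² = 1/4 ; C = -0.500000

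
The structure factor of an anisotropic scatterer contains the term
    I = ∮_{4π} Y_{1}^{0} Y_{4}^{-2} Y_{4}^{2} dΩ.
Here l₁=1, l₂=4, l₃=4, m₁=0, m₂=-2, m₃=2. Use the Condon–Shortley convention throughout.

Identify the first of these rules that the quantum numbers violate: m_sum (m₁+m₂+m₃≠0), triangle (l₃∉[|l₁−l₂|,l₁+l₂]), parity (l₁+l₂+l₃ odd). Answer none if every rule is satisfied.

parity

Σmᵢ = 0  ✓
l₃∈[|l₁−l₂|,l₁+l₂]=[3,5], have l₃=4  ✓
Σlᵢ = 9 ⇒ odd  ✗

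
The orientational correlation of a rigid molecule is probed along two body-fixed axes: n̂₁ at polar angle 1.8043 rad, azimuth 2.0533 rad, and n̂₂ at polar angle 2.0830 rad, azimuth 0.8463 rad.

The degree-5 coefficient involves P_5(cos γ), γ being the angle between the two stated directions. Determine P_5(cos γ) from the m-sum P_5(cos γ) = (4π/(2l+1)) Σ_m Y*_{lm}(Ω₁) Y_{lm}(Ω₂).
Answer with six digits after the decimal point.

Expand P_5 via completeness: Σ_{m} conj(Y_{5,m}) at Ω₁ times Y_{5,m} at Ω₂ —
  m=-5: Y*=-0.26946 - 0.30166j  Y=-0.10804 + 0.20707j  product 0.09157 - 0.02321j
  m=-4: Y*=0.10695 - 0.28480j  Y=0.40301 - 0.10016j  product 0.01457 - 0.12549j
  m=-3: Y*=-0.16379 + 0.02030j  Y=-0.21928 - 0.15089j  product 0.03898 + 0.02026j
  m=-2: Y*=-0.17739 - 0.25610j  Y=-0.02142 - 0.17503j  product -0.04102 + 0.03654j
  m=-1: Y*=-0.04491 + 0.08574j  Y=-0.21300 + 0.24066j  product -0.01107 - 0.02907j
  m=+0: Y*=-0.30938 + 0.00000j  Y=-0.10437 + 0.00000j  product 0.03229 + 0.00000j
  m=+1: Y*=0.04491 + 0.08574j  Y=0.21300 + 0.24066j  product -0.01107 + 0.02907j
  m=+2: Y*=-0.17739 + 0.25610j  Y=-0.02142 + 0.17503j  product -0.04102 - 0.03654j
  m=+3: Y*=0.16379 + 0.02030j  Y=0.21928 - 0.15089j  product 0.03898 - 0.02026j
  m=+4: Y*=0.10695 + 0.28480j  Y=0.40301 + 0.10016j  product 0.01457 + 0.12549j
  m=+5: Y*=0.26946 - 0.30166j  Y=0.10804 + 0.20707j  product 0.09157 + 0.02321j
Accumulated sum 0.21836 + 0.00000j; after 4π/(2l+1) scaling, 0.24945 + 0.00000j ⇒ P_5 = 0.249454

0.249454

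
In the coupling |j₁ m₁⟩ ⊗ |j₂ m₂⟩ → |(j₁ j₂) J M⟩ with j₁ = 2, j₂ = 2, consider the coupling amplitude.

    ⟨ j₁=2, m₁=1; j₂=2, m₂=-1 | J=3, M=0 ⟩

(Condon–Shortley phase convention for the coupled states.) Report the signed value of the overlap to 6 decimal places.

j₁+j₂−J=1  J+j₁−j₂=3  J−j₁+j₂=3  j₁+j₂+J+1=8
(j₁±m₁, j₂±m₂, J±M) = (3,1,1,3,3,3)
P² = 81/10
sum k=0..1:
  [0] +1/4 = 1/4
  [1] −1/36 = -1/36
S = 2/9
C² = P²·S² = 2/5 ; C = +0.632456

+0.632456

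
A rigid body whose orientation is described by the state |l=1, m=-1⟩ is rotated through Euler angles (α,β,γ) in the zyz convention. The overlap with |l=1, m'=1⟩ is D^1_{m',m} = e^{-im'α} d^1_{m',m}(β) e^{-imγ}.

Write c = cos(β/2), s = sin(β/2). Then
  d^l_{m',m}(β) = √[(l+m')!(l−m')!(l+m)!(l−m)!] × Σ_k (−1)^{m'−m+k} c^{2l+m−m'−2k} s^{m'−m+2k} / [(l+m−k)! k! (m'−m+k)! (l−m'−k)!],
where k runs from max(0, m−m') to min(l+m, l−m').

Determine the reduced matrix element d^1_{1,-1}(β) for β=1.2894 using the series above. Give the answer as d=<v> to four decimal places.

d^1_{1,-1}(β=1.2894) via the finite sum:
Half-angle: c=0.799280, s=0.600959. N=√(2·1·1·2)=2.000000
The bounds max(0,m−m')=0 and min(l+m,l−m')=0 give 1 term
  k=0: (−1)^2·2.0000/(2)·0.7993^0·0.6010^2 = +0.361151
d^1_{1,-1}(1.2894) = +0.361151

d=0.3612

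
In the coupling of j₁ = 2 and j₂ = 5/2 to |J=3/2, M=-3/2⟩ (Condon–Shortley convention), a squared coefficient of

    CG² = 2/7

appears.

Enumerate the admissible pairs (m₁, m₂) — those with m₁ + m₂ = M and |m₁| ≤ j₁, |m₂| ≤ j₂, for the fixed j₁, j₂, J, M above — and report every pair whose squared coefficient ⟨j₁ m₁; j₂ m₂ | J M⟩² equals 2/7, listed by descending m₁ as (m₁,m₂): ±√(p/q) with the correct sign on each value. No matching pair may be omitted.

(1,-5/2): +√(2/7)

Admissible pairs with m₁+m₂ = M = -3/2: (-2,1/2), (-1,-1/2), (0,-3/2), (1,-5/2)
  (m₁,m₂)=(1,-5/2): CG² = 2/7, CG = +√(2/7)   ← matches the target
  (m₁,m₂)=(0,-3/2): CG² = 12/35, CG = −√(12/35)
  (m₁,m₂)=(-1,-1/2): CG² = 9/35, CG = +√(9/35)
  (m₁,m₂)=(-2,1/2): CG² = 4/35, CG = −√(4/35)
Pairs with CG² = 2/7: (1,-5/2): +√(2/7)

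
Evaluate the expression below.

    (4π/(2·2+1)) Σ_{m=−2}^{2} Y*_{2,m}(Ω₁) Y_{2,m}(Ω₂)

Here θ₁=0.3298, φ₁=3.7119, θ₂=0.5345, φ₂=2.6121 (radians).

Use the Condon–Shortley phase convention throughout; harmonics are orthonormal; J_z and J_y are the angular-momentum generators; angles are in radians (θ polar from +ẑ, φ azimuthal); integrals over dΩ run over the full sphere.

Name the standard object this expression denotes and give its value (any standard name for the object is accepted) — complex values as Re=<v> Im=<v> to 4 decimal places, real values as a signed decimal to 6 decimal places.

This sum is the spherical-harmonic addition theorem: it equals the Legendre polynomial P_l(cos γ) of the angle γ between the two directions.
Addition theorem: P_2(cos γ) = (4π/5) Σ_m Y*_{lm}(Ω₁) Y_{lm}(Ω₂), m = −2…2:
  term(m=-2) = -0.002389+0.003284i   from Y*(Ω₁)=+0.016895+0.036822i, Y(Ω₂)=+0.049092+0.087393i
  term(m=-1) = +0.036376+0.071434i   from Y*(Ω₁)=-0.199246-0.127797i, Y(Ω₂)=-0.292280-0.171053i
  term(m=+0) = +0.204779+0.000000i   from Y*(Ω₁)=+0.531547-0.000000i, Y(Ω₂)=+0.385251+0.000000i
  term(m=+1) = +0.036376-0.071434i   from Y*(Ω₁)=+0.199246-0.127797i, Y(Ω₂)=+0.292280-0.171053i
  term(m=+2) = -0.002389-0.003284i   from Y*(Ω₁)=+0.016895-0.036822i, Y(Ω₂)=+0.049092-0.087393i
Σ over m = +0.272754-0.000000i; ×(4π/5) → +0.685505-0.000000i. Real part: 0.685505

Legendre polynomial (addition theorem), +0.685505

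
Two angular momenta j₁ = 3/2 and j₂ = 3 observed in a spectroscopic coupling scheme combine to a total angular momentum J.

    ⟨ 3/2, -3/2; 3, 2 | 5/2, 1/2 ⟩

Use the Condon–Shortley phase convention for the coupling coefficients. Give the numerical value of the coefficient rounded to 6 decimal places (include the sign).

triangle: 2!×1!×4!/8! = 48/40320
(j±m)!: 0!×3!×5!×1!×3!×2! = 8640
prefactor² = (2J+1)×Δ×N² = 432/7
  k=2: +1/(2!×0!×1!×3!×0!×1!) = 1/12
Σ = 1/12  ⇒  CG² = 432/7×(1/12)² = 3/7
CG = +√(3/7) = +0.654654

+0.654654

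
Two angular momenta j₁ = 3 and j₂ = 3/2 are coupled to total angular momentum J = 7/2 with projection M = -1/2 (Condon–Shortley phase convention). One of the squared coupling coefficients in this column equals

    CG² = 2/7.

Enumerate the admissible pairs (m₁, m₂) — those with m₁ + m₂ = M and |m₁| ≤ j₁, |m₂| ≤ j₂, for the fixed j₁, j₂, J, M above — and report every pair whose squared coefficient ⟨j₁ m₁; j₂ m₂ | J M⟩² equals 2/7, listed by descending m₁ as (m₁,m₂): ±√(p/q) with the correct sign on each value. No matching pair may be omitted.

(-1,1/2): −√(2/7)

Admissible pairs with m₁+m₂ = M = -1/2: (-2,3/2), (-1,1/2), (0,-1/2), (1,-3/2)
  (m₁,m₂)=(1,-3/2): CG² = 8/21, CG = +√(8/21)
  (m₁,m₂)=(0,-1/2): CG² = 2/21, CG = +√(2/21)
  (m₁,m₂)=(-1,1/2): CG² = 2/7, CG = −√(2/7)   ← matches the target
  (m₁,m₂)=(-2,3/2): CG² = 5/21, CG = −√(5/21)
Pairs with CG² = 2/7: (-1,1/2): −√(2/7)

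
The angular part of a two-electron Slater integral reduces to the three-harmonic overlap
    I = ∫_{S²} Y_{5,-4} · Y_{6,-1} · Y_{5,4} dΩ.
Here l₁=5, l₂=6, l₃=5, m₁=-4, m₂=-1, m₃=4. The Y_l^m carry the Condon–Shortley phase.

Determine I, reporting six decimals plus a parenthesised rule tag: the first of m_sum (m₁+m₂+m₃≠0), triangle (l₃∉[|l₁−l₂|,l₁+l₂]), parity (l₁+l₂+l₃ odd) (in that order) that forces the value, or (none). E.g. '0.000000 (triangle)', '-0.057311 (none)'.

0.000000 (m_sum)

m-sum = -4 − 1 + 4 = -1 ≠ 0 ⇒ I = 0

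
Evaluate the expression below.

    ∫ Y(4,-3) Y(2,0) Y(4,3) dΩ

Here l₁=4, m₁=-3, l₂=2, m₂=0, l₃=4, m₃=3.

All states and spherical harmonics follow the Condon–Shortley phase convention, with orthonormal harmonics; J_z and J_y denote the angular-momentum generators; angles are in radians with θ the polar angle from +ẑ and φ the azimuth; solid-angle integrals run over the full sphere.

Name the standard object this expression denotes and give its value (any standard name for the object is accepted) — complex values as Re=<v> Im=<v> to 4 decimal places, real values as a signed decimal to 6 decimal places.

This is a Gaunt coefficient — the integral of a triple product of spherical harmonics over the sphere.
Rules hold: Σm=0, L=10 even, 2≤4≤6.
N = 9·5·9 = 405
Δ = 2!·6!·2!/11! = 1/13860
Racah Σ t=0..2: t=0:+1/192 t=1:−1/36 t=2:+1/192 = -5/288
⇒ 3j(4 2 4; 0 0 0)² = 20/693, sgn -1
Racah Σ t=1..2: t=1:−1/720 t=2:+1/480 = 1/1440
⇒ 3j(4 2 4; -3 0 3)² = 7/1980, sgn -1
4πI² = N·(3j₀)²·(3jₘ)² = 5/121
I = +1·√(0.0413223/4π) = 0.05734392

Gaunt coefficient, +0.057344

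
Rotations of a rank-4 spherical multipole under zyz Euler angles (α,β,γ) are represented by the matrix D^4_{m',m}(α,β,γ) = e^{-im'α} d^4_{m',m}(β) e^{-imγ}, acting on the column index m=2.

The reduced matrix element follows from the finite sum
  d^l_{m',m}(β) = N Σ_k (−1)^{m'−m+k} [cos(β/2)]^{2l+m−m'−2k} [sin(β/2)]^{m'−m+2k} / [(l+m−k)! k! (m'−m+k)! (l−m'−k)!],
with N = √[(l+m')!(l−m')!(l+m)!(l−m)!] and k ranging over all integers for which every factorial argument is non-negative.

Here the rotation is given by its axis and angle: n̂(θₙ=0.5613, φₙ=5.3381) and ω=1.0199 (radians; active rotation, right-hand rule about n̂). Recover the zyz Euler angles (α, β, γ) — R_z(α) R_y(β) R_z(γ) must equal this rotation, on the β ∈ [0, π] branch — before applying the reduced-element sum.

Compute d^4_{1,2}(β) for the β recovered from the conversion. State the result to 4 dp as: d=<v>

d=0.5658

Axis–angle → zyz. n̂ = (sinθₙcosφₙ, sinθₙsinφₙ, cosθₙ) = (+0.311747, -0.431444, +0.846564), ω = 1.0199.
R = I cosω + sinω [n̂]ₓ + (1−cosω) n̂n̂ᵀ gives
  R = [+0.569765, -0.785416, -0.241846; +0.657223, +0.612158, -0.439682; +0.493382, +0.091569, +0.864980]
β = atan2(√(R₁₃²+R₂₃²), R₃₃) = 0.525687; α = atan2(R₂₃, R₁₃) mod 2π = 4.209509; γ = atan2(R₃₂, −R₃₁) mod 2π = 2.958087
d^4_{1,2}(β=0.5257) via the finite sum:
Half-angle: c=0.965655, s=0.259827. N=√(120·6·720·2)=1018.233765
Admissible k: 1..3 (factorial args all ≥0)
  k=1: (−1)^0·1018.2338/(240)·0.9657^7·0.2598^1 = +0.863128
  k=2: (−1)^1·1018.2338/(48)·0.9657^5·0.2598^3 = -0.312443
  k=3: (−1)^2·1018.2338/(72)·0.9657^3·0.2598^5 = +0.015080
d^4_{1,2}(0.5257) = +0.863128 -0.312443 +0.015080 = +0.565765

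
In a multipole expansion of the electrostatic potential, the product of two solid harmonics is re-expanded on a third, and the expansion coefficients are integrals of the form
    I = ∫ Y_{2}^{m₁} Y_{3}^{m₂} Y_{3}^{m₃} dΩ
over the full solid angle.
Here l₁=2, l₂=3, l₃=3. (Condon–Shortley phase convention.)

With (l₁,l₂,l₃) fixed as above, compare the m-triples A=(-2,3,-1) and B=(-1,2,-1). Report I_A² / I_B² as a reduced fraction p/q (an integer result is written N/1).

l's match ⇒ only the (l;m) 3-j factors differ between A and B.
A: triangle coeff Δ(2,3,3) = 1/3780; Σ_t [2,2]: t=2:+1/96 = 1/96; (3j)²=1/42 [(2 3 3; -2 3 -1)], sign=+1
B: triangle coeff Δ(2,3,3) = 1/3780; Σ_t [1,2]: t=1:−1/48 t=2:+1/12 = 1/16; (3j)²=1/28 [(2 3 3; -1 2 -1)], sign=+1
I_A²/I_B² = (1/42)/(1/28) = 2/3

2/3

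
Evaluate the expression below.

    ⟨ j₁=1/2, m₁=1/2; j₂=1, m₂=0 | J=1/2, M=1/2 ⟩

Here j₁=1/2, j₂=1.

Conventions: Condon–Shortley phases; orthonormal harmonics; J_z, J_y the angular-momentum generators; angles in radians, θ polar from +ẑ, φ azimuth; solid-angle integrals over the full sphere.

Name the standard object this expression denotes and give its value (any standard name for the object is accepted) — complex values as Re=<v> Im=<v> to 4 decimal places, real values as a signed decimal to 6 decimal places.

Clebsch–Gordan coefficient, +√(1/3) ≈ +0.577350

This is a Clebsch–Gordan (vector-coupling) coefficient.
j₁+j₂−J=1  J+j₁−j₂=0  J−j₁+j₂=1  j₁+j₂+J+1=3
(j₁±m₁, j₂±m₂, J±M) = (1,0,1,1,1,0)
P² = 1/3
sum k=0..0:
  [0] +1/1 = 1
S = 1
C² = P²·S² = 1/3 ; C = +0.577350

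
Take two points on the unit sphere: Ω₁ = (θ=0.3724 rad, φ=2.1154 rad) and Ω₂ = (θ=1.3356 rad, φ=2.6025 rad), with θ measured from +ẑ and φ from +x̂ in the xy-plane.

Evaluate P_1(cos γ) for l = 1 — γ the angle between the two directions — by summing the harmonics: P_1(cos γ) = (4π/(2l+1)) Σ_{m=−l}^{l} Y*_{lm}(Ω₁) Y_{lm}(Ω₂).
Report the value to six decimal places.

Expand P_1 via completeness: Σ_{m} conj(Y_{1,m}) at Ω₁ times Y_{1,m} at Ω₂ —
  [-1]  conj(Y_{1,-1})(Ω₁) = (-0.065127, 0.107523) ; Y_{1,-1}(Ω₂) = (-0.288331, -0.172479) ; Δ = (0.037324, -0.019769)
  [+0]  conj(Y_{1,0})(Ω₁) = (0.455112, -0.000000) ; Y_{1,0}(Ω₂) = (0.113861, 0.000000) ; Δ = (0.051820, 0.000000)
  [+1]  conj(Y_{1,1})(Ω₁) = (0.065127, 0.107523) ; Y_{1,1}(Ω₂) = (0.288331, -0.172479) ; Δ = (0.037324, 0.019769)
Total Σ_m = (0.126467, 0.000000). Multiply by 4.188790: (0.529743, 0.000000). P_1(cos γ) = 0.529743

0.529743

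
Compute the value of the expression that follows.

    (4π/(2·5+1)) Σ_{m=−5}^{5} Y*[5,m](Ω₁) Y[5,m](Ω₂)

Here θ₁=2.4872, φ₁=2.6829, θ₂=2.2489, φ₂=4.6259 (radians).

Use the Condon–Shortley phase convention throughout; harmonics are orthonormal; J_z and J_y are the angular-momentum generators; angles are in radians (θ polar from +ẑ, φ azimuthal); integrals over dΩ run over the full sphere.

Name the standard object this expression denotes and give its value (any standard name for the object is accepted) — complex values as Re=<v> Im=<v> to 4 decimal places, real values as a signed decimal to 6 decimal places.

This sum is the spherical-harmonic addition theorem: it equals the Legendre polynomial P_l(cos γ) of the angle γ between the two directions.
Summing Y*_{l m}(θ₁,φ₁)·Y_{l m}(θ₂,φ₂) over m ∈ [−5, 5]; prefactor 4π/(2·5+1) = 1.142397:
  m=-5: (0.025647, 0.029085) × (-0.055716, 0.120706) = (-0.004940, 0.001475)  (running Σ = (-0.004940, 0.001475))
  m=-4: (0.041706, 0.154306) × (-0.318586, -0.114835) = (0.004433, -0.053949)  (running Σ = (-0.000507, -0.052474))
  m=-3: (-0.070426, 0.357100) × (0.106550, -0.401392) = (0.135833, 0.066317)  (running Σ = (0.135326, 0.013844))
  m=-2: (-0.269087, 0.351472) × (0.114697, 0.020040) = (-0.037907, 0.034920)  (running Σ = (0.097419, 0.048764))
  m=-1: (-0.088940, 0.043921) × (0.027088, -0.312414) = (0.011312, 0.028976)  (running Σ = (0.108731, 0.077740))
  m=0: (0.380428, -0.000000) × (0.204724, 0.000000) = (0.077883, 0.000000)  (running Σ = (0.186614, 0.077740))
  m=1: (0.088940, 0.043921) × (-0.027088, -0.312414) = (0.011312, -0.028976)  (running Σ = (0.197926, 0.048764))
  m=2: (-0.269087, -0.351472) × (0.114697, -0.020040) = (-0.037907, -0.034920)  (running Σ = (0.160019, 0.013844))
  m=3: (0.070426, 0.357100) × (-0.106550, -0.401392) = (0.135833, -0.066317)  (running Σ = (0.295852, -0.052474))
  m=4: (0.041706, -0.154306) × (-0.318586, 0.114835) = (0.004433, 0.053949)  (running Σ = (0.300285, 0.001475))
  m=5: (-0.025647, 0.029085) × (0.055716, 0.120706) = (-0.004940, -0.001475)  (running Σ = (0.295345, 0.000000))
Total Σ_m = (0.295345, 0.000000). Multiply by 1.142397: (0.337402, 0.000000). P_5(cos γ) = 0.337402

Legendre polynomial (addition theorem), +0.337402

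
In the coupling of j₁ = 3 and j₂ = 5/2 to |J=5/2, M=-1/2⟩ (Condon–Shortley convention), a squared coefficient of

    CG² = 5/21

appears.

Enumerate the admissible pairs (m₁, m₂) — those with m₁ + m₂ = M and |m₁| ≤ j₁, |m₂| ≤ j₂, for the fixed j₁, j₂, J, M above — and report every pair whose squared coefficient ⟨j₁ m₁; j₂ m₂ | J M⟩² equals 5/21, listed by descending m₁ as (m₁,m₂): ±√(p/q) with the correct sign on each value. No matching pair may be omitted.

Admissible pairs with m₁+m₂ = M = -1/2: (-3,5/2), (-2,3/2), (-1,1/2), (0,-1/2), (1,-3/2), (2,-5/2)
  (m₁,m₂)=(2,-5/2): CG² = 5/14, CG = +√(5/14)
  (m₁,m₂)=(1,-3/2): CG² = 1/35, CG = −√(1/35)
  (m₁,m₂)=(0,-1/2): CG² = 8/105, CG = −√(8/105)
  (m₁,m₂)=(-1,1/2): CG² = 8/35, CG = +√(8/35)
  (m₁,m₂)=(-2,3/2): CG² = 1/14, CG = −√(1/14)
  (m₁,m₂)=(-3,5/2): CG² = 5/21, CG = −√(5/21)   ← matches the target
Pairs with CG² = 5/21: (-3,5/2): −√(5/21)

(-3,5/2): −√(5/21)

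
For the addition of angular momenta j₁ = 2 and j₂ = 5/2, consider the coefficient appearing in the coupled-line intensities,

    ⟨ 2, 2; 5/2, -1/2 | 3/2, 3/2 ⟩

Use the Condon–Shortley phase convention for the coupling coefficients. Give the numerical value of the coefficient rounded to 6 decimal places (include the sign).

j₁+j₂−J=3  J+j₁−j₂=1  J−j₁+j₂=2  j₁+j₂+J+1=7
(j₁±m₁, j₂±m₂, J±M) = (4,0,2,3,3,0)
P² = 576/35
sum k=0..0:
  [0] +1/12 = 1/12
S = 1/12
C² = P²·S² = 4/35 ; C = +0.338062

+0.338062  (= +√(4/35))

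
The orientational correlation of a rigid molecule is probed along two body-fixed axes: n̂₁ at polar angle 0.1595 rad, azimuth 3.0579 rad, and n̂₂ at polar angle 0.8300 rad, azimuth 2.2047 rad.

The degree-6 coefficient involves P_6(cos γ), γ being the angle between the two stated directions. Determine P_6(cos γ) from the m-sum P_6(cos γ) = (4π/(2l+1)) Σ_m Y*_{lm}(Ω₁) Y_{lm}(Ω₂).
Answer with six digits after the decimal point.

-0.261727

Term-by-term m-sum for l=6 (normalisation 4π/13 = 0.966644):
  [-6]  conj(Y_{6,-6})(Ω₁) = (0.000007, -0.000004) ; Y_{6,-6}(Ω₂) = (0.061535, -0.047938) ; Δ = (0.000000, -0.000001)
  [-5]  conj(Y_{6,-5})(Ω₁) = (-0.000153, 0.000068) ; Y_{6,-5}(Ω₂) = (0.006900, 0.247029) ; Δ = (-0.000018, -0.000037)
  [-4]  conj(Y_{6,-4})(Ω₁) = (0.002085, -0.000725) ; Y_{6,-4}(Ω₂) = (-0.348704, -0.241634) ; Δ = (-0.000902, -0.000251)
  [-3]  conj(Y_{6,-3})(Ω₁) = (-0.019274, 0.004944) ; Y_{6,-3}(Ω₂) = (0.335807, -0.115366) ; Δ = (-0.005902, 0.003884)
  [-2]  conj(Y_{6,-2})(Ω₁) = (0.119976, -0.020272) ; Y_{6,-2}(Ω₂) = (0.018662, -0.059698) ; Δ = (0.001029, -0.007541)
  [-1]  conj(Y_{6,-1})(Ω₁) = (-0.457894, 0.038412) ; Y_{6,-1}(Ω₂) = (0.220943, 0.300557) ; Δ = (-0.112713, -0.129136)
  [+0]  conj(Y_{6,0})(Ω₁) = (0.762765, -0.000000) ; Y_{6,0}(Ω₂) = (-0.044242, 0.000000) ; Δ = (-0.033747, 0.000000)
  [+1]  conj(Y_{6,1})(Ω₁) = (0.457894, 0.038412) ; Y_{6,1}(Ω₂) = (-0.220943, 0.300557) ; Δ = (-0.112713, 0.129136)
  [+2]  conj(Y_{6,2})(Ω₁) = (0.119976, 0.020272) ; Y_{6,2}(Ω₂) = (0.018662, 0.059698) ; Δ = (0.001029, 0.007541)
  [+3]  conj(Y_{6,3})(Ω₁) = (0.019274, 0.004944) ; Y_{6,3}(Ω₂) = (-0.335807, -0.115366) ; Δ = (-0.005902, -0.003884)
  [+4]  conj(Y_{6,4})(Ω₁) = (0.002085, 0.000725) ; Y_{6,4}(Ω₂) = (-0.348704, 0.241634) ; Δ = (-0.000902, 0.000251)
  [+5]  conj(Y_{6,5})(Ω₁) = (0.000153, 0.000068) ; Y_{6,5}(Ω₂) = (-0.006900, 0.247029) ; Δ = (-0.000018, 0.000037)
  [+6]  conj(Y_{6,6})(Ω₁) = (0.000007, 0.000004) ; Y_{6,6}(Ω₂) = (0.061535, 0.047938) ; Δ = (0.000000, 0.000001)
Total Σ_m = (-0.270759, 0.000000). Multiply by 0.966644: (-0.261727, 0.000000). P_6(cos γ) = -0.261727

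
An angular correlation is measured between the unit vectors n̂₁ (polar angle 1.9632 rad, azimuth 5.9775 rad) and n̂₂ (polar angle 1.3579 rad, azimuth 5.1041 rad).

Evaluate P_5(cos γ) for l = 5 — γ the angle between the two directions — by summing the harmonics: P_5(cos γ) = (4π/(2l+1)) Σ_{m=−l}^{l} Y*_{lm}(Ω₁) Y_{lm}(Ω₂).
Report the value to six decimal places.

0.091595

Summing Y*_{l m}(θ₁,φ₁)·Y_{l m}(θ₂,φ₂) over m ∈ [−5, 5]; prefactor 4π/(2·5+1) = 1.142397:
  m=-5: (+0.013241-0.312316i) × (+0.383312-0.156559i) = -0.043821-0.121787i  (running Σ = -0.043821-0.121787i)
  m=-4: (-0.139537+0.384584i) × (+0.001119-0.283042i) = +0.108697+0.039925i  (running Σ = +0.064877-0.081862i)
  m=-3: (+0.052470-0.068487i) × (+0.178312+0.074479i) = +0.014457-0.008304i  (running Σ = +0.079334-0.090167i)
  m=-2: (+0.254316-0.178265i) × (+0.209919-0.209091i) = +0.016112-0.090596i  (running Σ = +0.095446-0.180763i)
  m=-1: (-0.168833+0.053280i) × (+0.049818+0.120607i) = -0.014837-0.017708i  (running Σ = +0.080609-0.198471i)
  m=0: (-0.273286-0.000000i) × (+0.296539+0.000000i) = -0.081040-0.000000i  (running Σ = -0.000431-0.198471i)
  m=1: (+0.168833+0.053280i) × (-0.049818+0.120607i) = -0.014837+0.017708i  (running Σ = -0.015268-0.180763i)
  m=2: (+0.254316+0.178265i) × (+0.209919+0.209091i) = +0.016112+0.090596i  (running Σ = +0.000844-0.090167i)
  m=3: (-0.052470-0.068487i) × (-0.178312+0.074479i) = +0.014457+0.008304i  (running Σ = +0.015301-0.081862i)
  m=4: (-0.139537-0.384584i) × (+0.001119+0.283042i) = +0.108697-0.039925i  (running Σ = +0.123998-0.121787i)
  m=5: (-0.013241-0.312316i) × (-0.383312-0.156559i) = -0.043821+0.121787i  (running Σ = +0.080178+0.000000i)
Accumulated sum +0.080178+0.000000i; after 4π/(2l+1) scaling, +0.091595+0.000000i ⇒ P_5 = 0.091595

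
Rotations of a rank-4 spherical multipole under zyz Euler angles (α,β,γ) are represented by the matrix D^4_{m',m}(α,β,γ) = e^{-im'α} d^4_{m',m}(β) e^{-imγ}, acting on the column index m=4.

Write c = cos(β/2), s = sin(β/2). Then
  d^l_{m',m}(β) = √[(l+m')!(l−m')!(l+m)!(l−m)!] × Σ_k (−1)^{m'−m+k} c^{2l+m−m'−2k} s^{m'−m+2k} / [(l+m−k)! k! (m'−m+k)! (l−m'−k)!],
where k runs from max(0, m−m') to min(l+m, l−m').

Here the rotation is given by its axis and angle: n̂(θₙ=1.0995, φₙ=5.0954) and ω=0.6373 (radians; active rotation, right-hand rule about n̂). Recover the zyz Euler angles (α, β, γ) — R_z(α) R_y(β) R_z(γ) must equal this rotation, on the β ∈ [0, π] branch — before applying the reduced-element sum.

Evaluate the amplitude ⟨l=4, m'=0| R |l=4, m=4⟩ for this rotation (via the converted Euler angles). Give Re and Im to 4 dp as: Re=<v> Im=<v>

Re=0.0256 Im=0.0348

Axis–angle → zyz. n̂ = (sinθₙcosφₙ, sinθₙsinφₙ, cosθₙ) = (+0.332973, -0.826423, +0.454042), ω = 0.6373.
R = I cosω + sinω [n̂]ₓ + (1−cosω) n̂n̂ᵀ gives
  R = [+0.825469, -0.324183, -0.462068; +0.216152, +0.937770, -0.271784; +0.521421, +0.124472, +0.844172]
β = atan2(√(R₁₃²+R₂₃²), R₃₃) = 0.565777; α = atan2(R₂₃, R₁₃) mod 2π = 3.673283; γ = atan2(R₃₂, −R₃₁) mod 2π = 2.907261
First d^4_{0,4}(β=0.5658), then the phase factors e^{-i(0)α} and e^{-i(4)γ}:
With c≡cos(β/2)=0.960253 and s≡sin(β/2)=0.279131, N=[24·24·40320·1]^{1/2}=4819.161753
Admissible k: 4..4 (factorial args all ≥0)
  k=4: (−1)^0·4819.1618/(576)·0.9603^4·0.2791^4 = +0.043184
d^4_{0,4}(0.5658) = +0.043184
Phases: e^{-i·(0)·3.6733}=+1.000000+0.000000i, e^{-i·(4)·2.9073}=+0.591945+0.805979i ⇒ D=+0.025562+0.034805i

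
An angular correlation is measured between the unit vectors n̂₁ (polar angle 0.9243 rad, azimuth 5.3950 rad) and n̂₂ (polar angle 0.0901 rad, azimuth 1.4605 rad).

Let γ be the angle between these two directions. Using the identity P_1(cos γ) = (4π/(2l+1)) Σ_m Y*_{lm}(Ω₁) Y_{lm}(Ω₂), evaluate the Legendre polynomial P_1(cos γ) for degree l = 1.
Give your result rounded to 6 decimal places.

0.549548

Summing Y*_{l m}(θ₁,φ₁)·Y_{l m}(θ₂,φ₂) over m ∈ [−1, 1]; prefactor 4π/(2·1+1) = 4.188790:
  m=-1: Y*=0.17396 - 0.21398j  Y=0.00342 - 0.03090j  product -0.00602 - 0.00611j
  m=+0: Y*=0.29433 + 0.00000j  Y=0.48662 + 0.00000j  product 0.14323 + 0.00000j
  m=+1: Y*=-0.17396 - 0.21398j  Y=-0.00342 - 0.03090j  product -0.00602 + 0.00611j
Accumulated sum 0.13119 + 0.00000j; after 4π/(2l+1) scaling, 0.54955 + 0.00000j ⇒ P_1 = 0.549548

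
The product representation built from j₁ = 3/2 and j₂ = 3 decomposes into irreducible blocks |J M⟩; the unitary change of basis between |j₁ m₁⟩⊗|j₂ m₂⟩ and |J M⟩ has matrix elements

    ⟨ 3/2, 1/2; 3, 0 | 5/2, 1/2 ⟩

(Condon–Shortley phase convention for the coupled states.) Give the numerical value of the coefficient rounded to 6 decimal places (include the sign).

−√(6/35) = -0.414039

√[6·2!1!4!/8! · 2!1!3!3!3!2!] = √(216/35)
  +(−1)^0/∏(0,2,1,3,0,1)! = 1/12  (running 1/12)
  +(−1)^1/∏(1,1,0,2,1,2)! = -1/4  (running -1/6)
⟨..|..⟩ = √(216/35)·(-1/6) = -0.414039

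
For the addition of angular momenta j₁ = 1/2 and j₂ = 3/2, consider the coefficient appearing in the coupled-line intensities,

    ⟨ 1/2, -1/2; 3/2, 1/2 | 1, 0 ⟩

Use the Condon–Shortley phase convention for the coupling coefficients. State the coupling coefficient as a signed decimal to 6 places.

−√(1/2) = -0.707107

triangle: 1!·0!·2!/4! = 2/24
(j±m)!: 0!·1!·2!·1!·1!·1! = 2
prefactor² = (2J+1)·Δ·N² = 1/2
  k=1: −1/(1!·0!·0!·1!·0!·1!) = -1
Σ = -1  ⇒  CG² = 1/2·(-1)² = 1/2
CG = −√(1/2) = -0.707107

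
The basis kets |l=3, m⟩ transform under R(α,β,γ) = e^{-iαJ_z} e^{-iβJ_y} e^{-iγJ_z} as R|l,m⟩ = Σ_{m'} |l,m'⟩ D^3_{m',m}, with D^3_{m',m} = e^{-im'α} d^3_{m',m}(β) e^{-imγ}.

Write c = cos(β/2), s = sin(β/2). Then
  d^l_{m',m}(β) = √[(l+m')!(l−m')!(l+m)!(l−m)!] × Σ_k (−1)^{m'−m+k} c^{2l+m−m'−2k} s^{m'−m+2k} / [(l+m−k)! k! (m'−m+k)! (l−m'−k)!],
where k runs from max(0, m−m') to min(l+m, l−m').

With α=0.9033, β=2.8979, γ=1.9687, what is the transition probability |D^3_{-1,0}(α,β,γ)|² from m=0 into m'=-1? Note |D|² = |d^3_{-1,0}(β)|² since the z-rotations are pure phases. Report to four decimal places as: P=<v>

P=0.1502

Split into d^3_{-1,0}(β=2.8979) × two z-phases.
Half-angle: c=0.121545, s=0.992586. N=√(2·24·6·6)=41.569219
k: max(0,(0)−(-1))=1 … min(3+(0),3−(-1))=3
  k=1: (−1)^0·41.5692/(12)·0.1215^5·0.9926^1 = +0.000091
  k=2: (−1)^1·41.5692/(4)·0.1215^3·0.9926^3 = -0.018249
  k=3: (−1)^2·41.5692/(12)·0.1215^1·0.9926^5 = +0.405666
d^3_{-1,0}(2.8979) = +0.000091 -0.018249 +0.405666 = +0.387509
|D^3_{-1,0}|² = |d^3_{-1,0}(β)|² = (+0.387509)² = 0.150163 (the z-rotation phases have unit modulus)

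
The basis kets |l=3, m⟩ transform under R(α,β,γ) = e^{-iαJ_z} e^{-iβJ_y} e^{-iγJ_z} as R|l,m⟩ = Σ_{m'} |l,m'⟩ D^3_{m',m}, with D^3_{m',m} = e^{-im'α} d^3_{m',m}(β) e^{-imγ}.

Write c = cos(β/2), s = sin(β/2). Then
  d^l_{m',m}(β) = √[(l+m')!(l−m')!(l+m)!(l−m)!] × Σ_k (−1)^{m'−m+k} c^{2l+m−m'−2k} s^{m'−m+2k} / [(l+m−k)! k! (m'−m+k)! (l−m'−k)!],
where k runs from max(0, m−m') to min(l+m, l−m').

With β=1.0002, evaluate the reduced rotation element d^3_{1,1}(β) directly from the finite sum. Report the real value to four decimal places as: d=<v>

d=-0.3899

d^3_{1,1}(β=1.0002) via the finite sum:
Half-angle: c=0.877535, s=0.479513. N=√(24·2·24·2)=48.000000
Admissible k: 0..2 (factorial args all ≥0)
  k=0: (−1)^0·48.0000/(48)·0.8775^6·0.4795^0 = +0.456652
  k=1: (−1)^1·48.0000/(6)·0.8775^4·0.4795^2 = -1.090808
  k=2: (−1)^2·48.0000/(8)·0.8775^2·0.4795^4 = +0.244277
d^3_{1,1}(1.0002) = +0.456652 -1.090808 +0.244277 = -0.389879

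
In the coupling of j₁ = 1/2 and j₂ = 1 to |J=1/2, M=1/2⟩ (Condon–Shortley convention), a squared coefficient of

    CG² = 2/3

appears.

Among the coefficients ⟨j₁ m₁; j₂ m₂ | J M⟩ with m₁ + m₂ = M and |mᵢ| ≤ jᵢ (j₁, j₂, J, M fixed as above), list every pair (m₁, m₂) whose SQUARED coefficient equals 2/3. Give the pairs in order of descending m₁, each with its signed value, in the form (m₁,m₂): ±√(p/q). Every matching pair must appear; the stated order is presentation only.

Admissible pairs with m₁+m₂ = M = 1/2: (-1/2,1), (1/2,0)
  (m₁,m₂)=(1/2,0): CG² = 1/3, CG = +√(1/3)
  (m₁,m₂)=(-1/2,1): CG² = 2/3, CG = −√(2/3)   ← matches the target
Pairs with CG² = 2/3: (-1/2,1): −√(2/3)

(-1/2,1): −√(2/3)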